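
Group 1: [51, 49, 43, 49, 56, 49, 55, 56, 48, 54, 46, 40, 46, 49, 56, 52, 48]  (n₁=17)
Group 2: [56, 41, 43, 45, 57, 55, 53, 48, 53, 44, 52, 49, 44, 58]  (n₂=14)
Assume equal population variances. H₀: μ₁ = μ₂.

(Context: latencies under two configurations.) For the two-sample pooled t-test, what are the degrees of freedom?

df = n₁ + n₂ − 2 = 17 + 14 − 2 = 29

degrees of freedom = 29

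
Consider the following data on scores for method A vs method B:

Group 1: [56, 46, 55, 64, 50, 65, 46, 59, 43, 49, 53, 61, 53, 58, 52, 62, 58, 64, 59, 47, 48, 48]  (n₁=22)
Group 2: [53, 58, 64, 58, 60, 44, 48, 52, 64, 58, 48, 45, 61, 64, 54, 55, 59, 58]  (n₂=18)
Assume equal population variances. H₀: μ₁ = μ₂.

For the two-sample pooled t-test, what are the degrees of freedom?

degrees of freedom = 38

df = n₁ + n₂ − 2 = 22 + 18 − 2 = 38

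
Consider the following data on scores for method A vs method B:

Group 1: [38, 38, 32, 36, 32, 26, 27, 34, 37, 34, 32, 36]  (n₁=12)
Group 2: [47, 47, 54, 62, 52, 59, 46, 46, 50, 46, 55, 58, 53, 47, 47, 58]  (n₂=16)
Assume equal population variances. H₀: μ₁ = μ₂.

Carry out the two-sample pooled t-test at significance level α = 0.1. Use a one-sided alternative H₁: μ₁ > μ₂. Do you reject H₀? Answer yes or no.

x̄₁=33.500, s₁=3.943, n₁=12
x̄₂=51.688, s₂=5.449, n₂=16
s_p² = [11·3.943² + 15·5.449²]/26 = 23.7091
SE = √(s_p²·(1/12+1/16)) = 1.8595
t = (33.500−51.688)/1.8595 = -9.7811
df = 26
p-value (one-sided, H₁ greater) = 1.00000
At α=0.1: p ≥ α → fail to reject H₀

reject H₀: no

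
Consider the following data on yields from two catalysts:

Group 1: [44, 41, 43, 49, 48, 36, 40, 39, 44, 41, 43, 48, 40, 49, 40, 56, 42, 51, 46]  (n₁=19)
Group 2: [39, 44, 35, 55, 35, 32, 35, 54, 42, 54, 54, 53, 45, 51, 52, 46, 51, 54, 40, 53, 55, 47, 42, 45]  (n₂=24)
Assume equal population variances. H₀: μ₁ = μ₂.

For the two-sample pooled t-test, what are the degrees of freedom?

df = n₁ + n₂ − 2 = 19 + 24 − 2 = 41

degrees of freedom = 41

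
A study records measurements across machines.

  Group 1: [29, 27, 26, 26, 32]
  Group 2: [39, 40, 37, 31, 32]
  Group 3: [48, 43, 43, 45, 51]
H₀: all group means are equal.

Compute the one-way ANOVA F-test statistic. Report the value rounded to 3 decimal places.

test statistic = 34.722

Group means [28.00, 35.80, 46.00], grand mean 36.600
SSB = Σnᵢ(x̄ᵢ−x̄)² = 814.800; SSW = ΣΣ(x−x̄ᵢ)² = 140.800
MSB = 814.800/2 = 407.4000; MSW = 140.800/12 = 11.7333
F = MSB/MSW = 34.7216
df = (2, 12)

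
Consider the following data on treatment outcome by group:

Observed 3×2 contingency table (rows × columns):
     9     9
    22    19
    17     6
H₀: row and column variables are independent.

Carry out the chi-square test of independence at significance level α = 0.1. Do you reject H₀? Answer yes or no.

Row totals [18, 41, 23], col totals [48, 34], n=82
χ² = (9−10.54)²/10.54 + (9−7.46)²/7.46 + (22−24.00)²/24.00 + (19−17.00)²/17.00 + (17−13.46)²/13.46 + (6−9.54)²/9.54 = 3.1829
df = 2
p-value (upper-tail) = 0.20363
At α=0.1: p ≥ α → fail to reject H₀

reject H₀: no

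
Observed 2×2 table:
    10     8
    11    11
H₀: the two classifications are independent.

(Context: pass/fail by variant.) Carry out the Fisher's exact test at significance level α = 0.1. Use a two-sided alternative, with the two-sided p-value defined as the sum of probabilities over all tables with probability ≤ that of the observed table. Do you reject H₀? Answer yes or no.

Margins: r₁=18, r₂=22, c₁=21, c₂=19, n=40
p_obs = C(18,10)·C(22,11)/C(40,21); sum pmf over tables with pmf ≤ p_obs
p-value (two-sided) = 0.76052
At α=0.1: p ≥ α → fail to reject H₀

reject H₀: no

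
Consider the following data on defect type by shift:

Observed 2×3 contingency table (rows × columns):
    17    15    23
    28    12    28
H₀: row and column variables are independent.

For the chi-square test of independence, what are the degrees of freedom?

df = (r−1)(c−1) = (2−1)·(3−1) = 2

degrees of freedom = 2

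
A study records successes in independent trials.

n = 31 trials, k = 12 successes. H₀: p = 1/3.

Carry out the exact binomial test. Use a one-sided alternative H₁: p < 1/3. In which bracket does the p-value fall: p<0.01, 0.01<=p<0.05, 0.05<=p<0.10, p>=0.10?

p-value bracket: p>=0.10

Exact binomial: n=31, k=12, p₀=1/3=0.3333
P(X≤12) from Σ C(n,i)·p₀^i·(1−p₀)^(n−i)
p-value (one-sided, H₁ less) = 0.79728
→ bracket: p>=0.10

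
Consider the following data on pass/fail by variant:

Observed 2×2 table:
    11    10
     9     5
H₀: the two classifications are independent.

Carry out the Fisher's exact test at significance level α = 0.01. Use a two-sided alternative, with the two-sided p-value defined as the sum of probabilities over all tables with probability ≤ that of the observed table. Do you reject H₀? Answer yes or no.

reject H₀: no

Margins: r₁=21, r₂=14, c₁=20, c₂=15, n=35
p_obs = C(21,11)·C(14,9)/C(35,20); sum pmf over tables with pmf ≤ p_obs
p-value (two-sided) = 0.72824
At α=0.01: p ≥ α → fail to reject H₀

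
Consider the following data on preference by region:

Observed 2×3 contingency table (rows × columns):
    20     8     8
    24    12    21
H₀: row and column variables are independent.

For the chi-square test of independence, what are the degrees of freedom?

df = (r−1)(c−1) = (2−1)·(3−1) = 2

degrees of freedom = 2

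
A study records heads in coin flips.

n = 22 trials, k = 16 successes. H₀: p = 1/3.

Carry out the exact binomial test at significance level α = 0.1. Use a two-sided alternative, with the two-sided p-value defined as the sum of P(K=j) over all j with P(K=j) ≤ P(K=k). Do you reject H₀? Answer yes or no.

Exact binomial: n=22, k=16, p₀=1/3=0.3333
P(X=j) = C(n,j)·p₀^j·(1−p₀)^(n−j); p = Σ P(X=j) over j with P(X=j) ≤ P(X=16)
p-value (two-sided) = 0.00032
At α=0.1: p < α → reject H₀

reject H₀: yes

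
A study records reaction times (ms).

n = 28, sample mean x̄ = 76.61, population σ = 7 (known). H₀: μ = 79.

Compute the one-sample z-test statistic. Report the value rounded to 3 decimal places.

test statistic = -1.807

SE = σ/√n = 7/√28 = 1.3229
z = (x̄−μ₀)/SE = (76.61−79)/1.3229 = -1.8067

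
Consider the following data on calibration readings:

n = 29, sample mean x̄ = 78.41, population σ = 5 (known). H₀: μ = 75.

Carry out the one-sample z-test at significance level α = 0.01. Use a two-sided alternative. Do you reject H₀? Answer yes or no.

reject H₀: yes

SE = σ/√n = 5/√29 = 0.9285
z = (x̄−μ₀)/SE = (78.41−75)/0.9285 = 3.6727
p-value (two-sided) = 0.00024
At α=0.01: p < α → reject H₀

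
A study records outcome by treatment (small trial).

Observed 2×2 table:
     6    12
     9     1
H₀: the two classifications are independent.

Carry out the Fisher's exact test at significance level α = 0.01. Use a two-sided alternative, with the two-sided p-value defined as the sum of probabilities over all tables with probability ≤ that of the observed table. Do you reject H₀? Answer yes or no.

reject H₀: yes

Margins: r₁=18, r₂=10, c₁=15, c₂=13, n=28
p_obs = C(18,6)·C(10,9)/C(28,15); sum pmf over tables with pmf ≤ p_obs
p-value (two-sided) = 0.00603
At α=0.01: p < α → reject H₀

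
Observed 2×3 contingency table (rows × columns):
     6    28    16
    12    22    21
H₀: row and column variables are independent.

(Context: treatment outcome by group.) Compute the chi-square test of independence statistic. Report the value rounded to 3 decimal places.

test statistic = 3.165

Row totals [50, 55], col totals [18, 50, 37], n=105
χ² = (6−8.57)²/8.57 + (28−23.81)²/23.81 + (16−17.62)²/17.62 + (12−9.43)²/9.43 + (22−26.19)²/26.19 + (21−19.38)²/19.38 = 3.1648
df = 2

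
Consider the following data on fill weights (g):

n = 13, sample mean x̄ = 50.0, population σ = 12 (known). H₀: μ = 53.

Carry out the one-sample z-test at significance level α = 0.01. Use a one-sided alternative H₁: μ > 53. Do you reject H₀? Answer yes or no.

reject H₀: no

SE = σ/√n = 12/√13 = 3.3282
z = (x̄−μ₀)/SE = (50.0−53)/3.3282 = -0.9014
p-value (one-sided, H₁ greater) = 0.81631
At α=0.01: p ≥ α → fail to reject H₀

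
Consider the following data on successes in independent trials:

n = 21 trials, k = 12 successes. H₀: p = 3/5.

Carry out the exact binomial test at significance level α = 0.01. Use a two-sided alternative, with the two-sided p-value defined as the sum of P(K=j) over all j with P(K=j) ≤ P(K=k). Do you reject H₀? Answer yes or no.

Exact binomial: n=21, k=12, p₀=3/5=0.6000
P(X=j) = C(n,j)·p₀^j·(1−p₀)^(n−j); p = Σ P(X=j) over j with P(X=j) ≤ P(X=12)
p-value (two-sided) = 0.82582
At α=0.01: p ≥ α → fail to reject H₀

reject H₀: no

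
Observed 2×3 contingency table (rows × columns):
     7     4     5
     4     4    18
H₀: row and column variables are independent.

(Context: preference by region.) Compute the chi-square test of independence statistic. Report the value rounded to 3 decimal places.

Row totals [16, 26], col totals [11, 8, 23], n=42
χ² = (7−4.19)²/4.19 + (4−3.05)²/3.05 + (5−8.76)²/8.76 + (4−6.81)²/6.81 + (4−4.95)²/4.95 + (18−14.24)²/14.24 = 6.1327
df = 2

test statistic = 6.133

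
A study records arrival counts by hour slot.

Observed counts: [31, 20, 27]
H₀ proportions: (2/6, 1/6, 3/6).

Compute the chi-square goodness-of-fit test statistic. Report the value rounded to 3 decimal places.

n = 78; E_i = n·p_i = [26.00, 13.00, 39.00]
χ² = (31−26.00)²/26.00 + (20−13.00)²/13.00 + (27−39.00)²/39.00 = 8.4231
df = 2

test statistic = 8.423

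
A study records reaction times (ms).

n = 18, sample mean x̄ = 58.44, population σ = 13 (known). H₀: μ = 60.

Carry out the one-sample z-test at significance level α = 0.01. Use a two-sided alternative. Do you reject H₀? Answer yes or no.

SE = σ/√n = 13/√18 = 3.0641
z = (x̄−μ₀)/SE = (58.44−60)/3.0641 = -0.5091
p-value (two-sided) = 0.61067
At α=0.01: p ≥ α → fail to reject H₀

reject H₀: no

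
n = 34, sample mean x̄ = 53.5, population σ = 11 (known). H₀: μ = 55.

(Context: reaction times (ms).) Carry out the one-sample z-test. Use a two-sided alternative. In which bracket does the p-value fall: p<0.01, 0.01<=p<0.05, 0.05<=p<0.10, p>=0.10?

p-value bracket: p>=0.10

SE = σ/√n = 11/√34 = 1.8865
z = (x̄−μ₀)/SE = (53.5−55)/1.8865 = -0.7951
p-value (two-sided) = 0.42654
→ bracket: p>=0.10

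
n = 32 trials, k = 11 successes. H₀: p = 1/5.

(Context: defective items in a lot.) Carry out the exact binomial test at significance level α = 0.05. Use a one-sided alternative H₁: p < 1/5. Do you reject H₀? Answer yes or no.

reject H₀: no

Exact binomial: n=32, k=11, p₀=1/5=0.2000
P(X≤11) from Σ C(n,i)·p₀^i·(1−p₀)^(n−i)
p-value (one-sided, H₁ less) = 0.98328
At α=0.05: p ≥ α → fail to reject H₀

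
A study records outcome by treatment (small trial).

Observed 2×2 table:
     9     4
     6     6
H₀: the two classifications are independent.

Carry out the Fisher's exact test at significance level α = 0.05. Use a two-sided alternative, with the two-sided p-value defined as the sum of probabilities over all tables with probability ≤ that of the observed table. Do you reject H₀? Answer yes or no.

reject H₀: no

Margins: r₁=13, r₂=12, c₁=15, c₂=10, n=25
p_obs = C(13,9)·C(12,6)/C(25,15); sum pmf over tables with pmf ≤ p_obs
p-value (two-sided) = 0.42831
At α=0.05: p ≥ α → fail to reject H₀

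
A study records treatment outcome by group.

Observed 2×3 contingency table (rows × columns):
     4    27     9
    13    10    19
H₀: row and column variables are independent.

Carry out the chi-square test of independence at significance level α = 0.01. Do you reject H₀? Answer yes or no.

reject H₀: yes

Row totals [40, 42], col totals [17, 37, 28], n=82
χ² = (4−8.29)²/8.29 + (27−18.05)²/18.05 + (9−13.66)²/13.66 + (13−8.71)²/8.71 + (10−18.95)²/18.95 + (19−14.34)²/14.34 = 16.1077
df = 2
p-value (upper-tail) = 0.00032
At α=0.01: p < α → reject H₀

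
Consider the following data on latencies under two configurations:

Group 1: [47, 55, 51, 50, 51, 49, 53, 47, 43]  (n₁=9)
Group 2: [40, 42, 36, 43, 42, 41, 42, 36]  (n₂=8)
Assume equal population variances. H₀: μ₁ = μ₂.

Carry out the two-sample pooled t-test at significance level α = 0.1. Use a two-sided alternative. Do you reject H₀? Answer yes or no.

reject H₀: yes

x̄₁=49.556, s₁=3.575, n₁=9
x̄₂=40.250, s₂=2.765, n₂=8
s_p² = [8·3.575² + 7·2.765²]/15 = 10.3815
SE = √(s_p²·(1/9+1/8)) = 1.5656
t = (49.556−40.250)/1.5656 = 5.9437
df = 15
p-value (two-sided) = 0.00003
At α=0.1: p < α → reject H₀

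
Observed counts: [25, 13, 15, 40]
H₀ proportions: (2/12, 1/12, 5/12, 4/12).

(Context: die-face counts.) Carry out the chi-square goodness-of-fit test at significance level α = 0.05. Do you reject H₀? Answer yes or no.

reject H₀: yes

n = 93; E_i = n·p_i = [15.50, 7.75, 38.75, 31.00]
χ² = (25−15.50)²/15.50 + (13−7.75)²/7.75 + (15−38.75)²/38.75 + (40−31.00)²/31.00 = 26.5484
df = 3
p-value (upper-tail) = 0.00001
At α=0.05: p < α → reject H₀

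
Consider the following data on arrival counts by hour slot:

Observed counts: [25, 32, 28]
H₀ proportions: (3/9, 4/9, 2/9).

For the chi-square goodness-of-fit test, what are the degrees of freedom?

df = k − 1 = 3 − 1 = 2

degrees of freedom = 2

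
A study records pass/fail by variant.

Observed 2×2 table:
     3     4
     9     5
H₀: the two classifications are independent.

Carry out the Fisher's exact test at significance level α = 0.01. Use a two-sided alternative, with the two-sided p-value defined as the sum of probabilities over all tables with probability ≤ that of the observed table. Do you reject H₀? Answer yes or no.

Margins: r₁=7, r₂=14, c₁=12, c₂=9, n=21
p_obs = C(7,3)·C(14,9)/C(21,12); sum pmf over tables with pmf ≤ p_obs
p-value (two-sided) = 0.39721
At α=0.01: p ≥ α → fail to reject H₀

reject H₀: no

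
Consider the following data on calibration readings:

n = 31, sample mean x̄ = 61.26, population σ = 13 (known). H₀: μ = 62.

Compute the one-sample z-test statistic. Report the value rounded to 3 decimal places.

test statistic = -0.317

SE = σ/√n = 13/√31 = 2.3349
z = (x̄−μ₀)/SE = (61.26−62)/2.3349 = -0.3169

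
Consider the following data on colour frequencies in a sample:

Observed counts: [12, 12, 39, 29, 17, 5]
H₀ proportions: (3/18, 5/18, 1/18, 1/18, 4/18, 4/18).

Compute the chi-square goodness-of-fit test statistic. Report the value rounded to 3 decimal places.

test statistic = 283.468

n = 114; E_i = n·p_i = [19.00, 31.67, 6.33, 6.33, 25.33, 25.33]
χ² = (12−19.00)²/19.00 + (12−31.67)²/31.67 + (39−6.33)²/6.33 + (29−6.33)²/6.33 + (17−25.33)²/25.33 + (5−25.33)²/25.33 = 283.4684
df = 5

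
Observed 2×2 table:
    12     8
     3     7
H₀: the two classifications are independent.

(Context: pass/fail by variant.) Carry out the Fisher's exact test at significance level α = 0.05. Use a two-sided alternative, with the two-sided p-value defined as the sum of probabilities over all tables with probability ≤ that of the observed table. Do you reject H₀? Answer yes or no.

Margins: r₁=20, r₂=10, c₁=15, c₂=15, n=30
p_obs = C(20,12)·C(10,3)/C(30,15); sum pmf over tables with pmf ≤ p_obs
p-value (two-sided) = 0.24508
At α=0.05: p ≥ α → fail to reject H₀

reject H₀: no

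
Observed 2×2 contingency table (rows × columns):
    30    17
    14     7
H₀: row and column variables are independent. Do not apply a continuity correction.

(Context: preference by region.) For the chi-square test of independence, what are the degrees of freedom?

degrees of freedom = 1

df = (r−1)(c−1) = (2−1)·(2−1) = 1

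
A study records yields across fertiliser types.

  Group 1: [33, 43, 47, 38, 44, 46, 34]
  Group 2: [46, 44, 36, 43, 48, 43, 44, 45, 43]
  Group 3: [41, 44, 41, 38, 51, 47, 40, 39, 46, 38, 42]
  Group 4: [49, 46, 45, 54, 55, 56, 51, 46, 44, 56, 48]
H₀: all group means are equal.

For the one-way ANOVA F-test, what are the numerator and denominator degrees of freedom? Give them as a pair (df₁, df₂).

k = 4 groups, N = 38 total
df = (k−1, N−k) = (4−1, 38−4) = (3, 34)

degrees of freedom = [3, 34]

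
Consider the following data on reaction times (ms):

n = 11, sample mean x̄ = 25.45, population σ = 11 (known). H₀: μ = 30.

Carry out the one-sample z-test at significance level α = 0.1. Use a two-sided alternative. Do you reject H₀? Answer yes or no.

reject H₀: no

SE = σ/√n = 11/√11 = 3.3166
z = (x̄−μ₀)/SE = (25.45−30)/3.3166 = -1.3719
p-value (two-sided) = 0.17010
At α=0.1: p ≥ α → fail to reject H₀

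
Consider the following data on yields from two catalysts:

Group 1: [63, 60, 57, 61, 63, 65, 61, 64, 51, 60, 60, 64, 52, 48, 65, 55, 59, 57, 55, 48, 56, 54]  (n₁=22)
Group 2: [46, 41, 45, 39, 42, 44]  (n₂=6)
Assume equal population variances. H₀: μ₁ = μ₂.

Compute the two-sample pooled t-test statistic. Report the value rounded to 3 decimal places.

x̄₁=58.091, s₁=5.236, n₁=22
x̄₂=42.833, s₂=2.639, n₂=6
s_p² = [21·5.236² + 5·2.639²]/26 = 23.4866
SE = √(s_p²·(1/22+1/6)) = 2.2320
t = (58.091−42.833)/2.2320 = 6.8357
df = 26

test statistic = 6.836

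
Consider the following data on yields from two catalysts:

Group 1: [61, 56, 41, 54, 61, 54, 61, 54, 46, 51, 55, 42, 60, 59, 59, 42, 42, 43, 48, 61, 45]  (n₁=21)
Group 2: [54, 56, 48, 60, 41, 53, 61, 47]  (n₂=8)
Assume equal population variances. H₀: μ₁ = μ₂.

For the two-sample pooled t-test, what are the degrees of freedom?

degrees of freedom = 27

df = n₁ + n₂ − 2 = 21 + 8 − 2 = 27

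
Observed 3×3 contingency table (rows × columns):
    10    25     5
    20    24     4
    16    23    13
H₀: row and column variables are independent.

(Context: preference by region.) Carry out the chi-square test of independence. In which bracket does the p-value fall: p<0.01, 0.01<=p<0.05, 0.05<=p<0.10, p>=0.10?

Row totals [40, 48, 52], col totals [46, 72, 22], n=140
χ² = (10−13.14)²/13.14 + (25−20.57)²/20.57 + (5−6.29)²/6.29 + (20−15.77)²/15.77 + (24−24.69)²/24.69 + (4−7.54)²/7.54 + (16−17.09)²/17.09 + (23−26.74)²/26.74 + (13−8.17)²/8.17 = 8.2309
df = 4
p-value (upper-tail) = 0.08348
→ bracket: 0.05<=p<0.10

p-value bracket: 0.05<=p<0.10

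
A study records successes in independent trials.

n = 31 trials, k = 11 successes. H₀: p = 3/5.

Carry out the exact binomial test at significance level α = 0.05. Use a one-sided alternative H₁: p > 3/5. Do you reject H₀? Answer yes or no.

reject H₀: no

Exact binomial: n=31, k=11, p₀=3/5=0.6000
P(X≥11) from Σ C(n,i)·p₀^i·(1−p₀)^(n−i)
p-value (one-sided, H₁ greater) = 0.99834
At α=0.05: p ≥ α → fail to reject H₀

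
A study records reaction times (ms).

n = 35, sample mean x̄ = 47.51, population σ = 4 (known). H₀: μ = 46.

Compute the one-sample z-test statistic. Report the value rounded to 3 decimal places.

SE = σ/√n = 4/√35 = 0.6761
z = (x̄−μ₀)/SE = (47.51−46)/0.6761 = 2.2333

test statistic = 2.233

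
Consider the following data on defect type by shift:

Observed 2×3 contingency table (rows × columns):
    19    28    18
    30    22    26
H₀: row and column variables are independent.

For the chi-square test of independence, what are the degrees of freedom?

df = (r−1)(c−1) = (2−1)·(3−1) = 2

degrees of freedom = 2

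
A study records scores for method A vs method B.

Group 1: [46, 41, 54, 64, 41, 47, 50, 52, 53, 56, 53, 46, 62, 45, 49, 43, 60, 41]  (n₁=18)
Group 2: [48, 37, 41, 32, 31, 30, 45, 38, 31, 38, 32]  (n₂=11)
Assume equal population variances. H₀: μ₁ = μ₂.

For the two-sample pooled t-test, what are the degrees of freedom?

df = n₁ + n₂ − 2 = 18 + 11 − 2 = 27

degrees of freedom = 27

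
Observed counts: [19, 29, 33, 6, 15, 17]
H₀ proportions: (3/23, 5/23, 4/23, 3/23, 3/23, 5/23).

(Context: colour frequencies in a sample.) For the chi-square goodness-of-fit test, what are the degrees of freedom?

df = k − 1 = 6 − 1 = 5

degrees of freedom = 5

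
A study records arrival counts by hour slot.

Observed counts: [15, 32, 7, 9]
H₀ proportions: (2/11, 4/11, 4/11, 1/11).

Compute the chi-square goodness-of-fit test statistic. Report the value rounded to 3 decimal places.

n = 63; E_i = n·p_i = [11.45, 22.91, 22.91, 5.73]
χ² = (15−11.45)²/11.45 + (32−22.91)²/22.91 + (7−22.91)²/22.91 + (9−5.73)²/5.73 = 17.6230
df = 3

test statistic = 17.623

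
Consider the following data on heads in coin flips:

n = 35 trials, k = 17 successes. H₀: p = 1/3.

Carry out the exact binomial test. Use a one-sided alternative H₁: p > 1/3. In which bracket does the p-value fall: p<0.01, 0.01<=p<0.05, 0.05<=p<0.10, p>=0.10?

p-value bracket: 0.01<=p<0.05

Exact binomial: n=35, k=17, p₀=1/3=0.3333
P(X≥17) from Σ C(n,i)·p₀^i·(1−p₀)^(n−i)
p-value (one-sided, H₁ greater) = 0.04420
→ bracket: 0.01<=p<0.05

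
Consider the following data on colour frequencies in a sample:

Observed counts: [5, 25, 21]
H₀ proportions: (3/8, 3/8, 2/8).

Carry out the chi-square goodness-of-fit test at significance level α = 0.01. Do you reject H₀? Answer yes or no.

n = 51; E_i = n·p_i = [19.12, 19.12, 12.75]
χ² = (5−19.12)²/19.12 + (25−19.12)²/19.12 + (21−12.75)²/12.75 = 17.5752
df = 2
p-value (upper-tail) = 0.00015
At α=0.01: p < α → reject H₀

reject H₀: yes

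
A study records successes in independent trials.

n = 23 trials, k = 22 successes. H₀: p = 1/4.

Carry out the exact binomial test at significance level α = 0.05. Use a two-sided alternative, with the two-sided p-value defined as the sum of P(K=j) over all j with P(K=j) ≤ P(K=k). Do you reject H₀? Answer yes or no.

reject H₀: yes

Exact binomial: n=23, k=22, p₀=1/4=0.2500
P(X=j) = C(n,j)·p₀^j·(1−p₀)^(n−j); p = Σ P(X=j) over j with P(X=j) ≤ P(X=22)
p-value (two-sided) = 0.00000
At α=0.05: p < α → reject H₀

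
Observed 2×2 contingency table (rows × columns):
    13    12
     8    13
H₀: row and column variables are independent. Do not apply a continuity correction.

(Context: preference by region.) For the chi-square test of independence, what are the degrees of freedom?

degrees of freedom = 1

df = (r−1)(c−1) = (2−1)·(2−1) = 1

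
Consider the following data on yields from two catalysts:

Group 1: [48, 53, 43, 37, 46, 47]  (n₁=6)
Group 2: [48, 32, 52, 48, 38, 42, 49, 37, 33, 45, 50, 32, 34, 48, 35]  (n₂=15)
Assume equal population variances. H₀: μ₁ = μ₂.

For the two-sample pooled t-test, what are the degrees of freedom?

df = n₁ + n₂ − 2 = 6 + 15 − 2 = 19

degrees of freedom = 19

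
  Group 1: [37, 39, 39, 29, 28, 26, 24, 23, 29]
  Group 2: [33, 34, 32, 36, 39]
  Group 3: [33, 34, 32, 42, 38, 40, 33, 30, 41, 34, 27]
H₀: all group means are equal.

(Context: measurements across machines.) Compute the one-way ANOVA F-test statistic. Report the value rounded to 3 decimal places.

test statistic = 2.168

Group means [30.44, 34.80, 34.91], grand mean 33.280
SSB = Σnᵢ(x̄ᵢ−x̄)² = 113.109; SSW = ΣΣ(x−x̄ᵢ)² = 573.931
MSB = 113.109/2 = 56.5543; MSW = 573.931/22 = 26.0878
F = MSB/MSW = 2.1678
df = (2, 22)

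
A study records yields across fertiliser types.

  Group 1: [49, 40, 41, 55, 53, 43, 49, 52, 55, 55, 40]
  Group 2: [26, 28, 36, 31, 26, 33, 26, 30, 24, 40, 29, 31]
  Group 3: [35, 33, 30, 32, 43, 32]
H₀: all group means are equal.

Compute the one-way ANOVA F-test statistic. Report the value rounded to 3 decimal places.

Group means [48.36, 30.00, 34.17], grand mean 37.828
SSB = Σnᵢ(x̄ᵢ−x̄)² = 2036.759; SSW = ΣΣ(x−x̄ᵢ)² = 733.379
MSB = 2036.759/2 = 1018.3796; MSW = 733.379/26 = 28.2069
F = MSB/MSW = 36.1039
df = (2, 26)

test statistic = 36.104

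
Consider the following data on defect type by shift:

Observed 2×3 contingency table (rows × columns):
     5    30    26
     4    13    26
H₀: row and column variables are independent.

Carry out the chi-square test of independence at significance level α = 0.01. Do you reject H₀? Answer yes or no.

Row totals [61, 43], col totals [9, 43, 52], n=104
χ² = (5−5.28)²/5.28 + (30−25.22)²/25.22 + (26−30.50)²/30.50 + (4−3.72)²/3.72 + (13−17.78)²/17.78 + (26−21.50)²/21.50 = 3.8314
df = 2
p-value (upper-tail) = 0.14724
At α=0.01: p ≥ α → fail to reject H₀

reject H₀: no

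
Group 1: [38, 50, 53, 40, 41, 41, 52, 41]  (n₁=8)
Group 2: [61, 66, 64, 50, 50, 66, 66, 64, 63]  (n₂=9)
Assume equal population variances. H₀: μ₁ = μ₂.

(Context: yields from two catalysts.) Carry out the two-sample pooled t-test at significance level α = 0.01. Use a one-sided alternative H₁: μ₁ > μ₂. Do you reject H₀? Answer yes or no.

reject H₀: no

x̄₁=44.500, s₁=6.071, n₁=8
x̄₂=61.111, s₂=6.509, n₂=9
s_p² = [7·6.071² + 8·6.509²]/15 = 39.7926
SE = √(s_p²·(1/8+1/9)) = 3.0652
t = (44.500−61.111)/3.0652 = -5.4193
df = 15
p-value (one-sided, H₁ greater) = 0.99996
At α=0.01: p ≥ α → fail to reject H₀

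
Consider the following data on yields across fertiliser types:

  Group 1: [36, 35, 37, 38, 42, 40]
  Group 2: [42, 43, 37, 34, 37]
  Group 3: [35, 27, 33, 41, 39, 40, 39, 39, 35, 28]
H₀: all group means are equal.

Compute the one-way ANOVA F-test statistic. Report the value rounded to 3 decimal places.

Group means [38.00, 38.60, 35.60], grand mean 37.000
SSB = Σnᵢ(x̄ᵢ−x̄)² = 38.400; SSW = ΣΣ(x−x̄ᵢ)² = 313.600
MSB = 38.400/2 = 19.2000; MSW = 313.600/18 = 17.4222
F = MSB/MSW = 1.1020
df = (2, 18)

test statistic = 1.102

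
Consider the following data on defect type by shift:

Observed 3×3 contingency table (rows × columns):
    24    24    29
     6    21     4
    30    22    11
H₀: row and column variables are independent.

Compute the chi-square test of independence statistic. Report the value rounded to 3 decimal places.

Row totals [77, 31, 63], col totals [60, 67, 44], n=171
χ² = (24−27.02)²/27.02 + (24−30.17)²/30.17 + (29−19.81)²/19.81 + (6−10.88)²/10.88 + (21−12.15)²/12.15 + (4−7.98)²/7.98 + (30−22.11)²/22.11 + (22−24.68)²/24.68 + (11−16.21)²/16.21 = 21.2682
df = 4

test statistic = 21.268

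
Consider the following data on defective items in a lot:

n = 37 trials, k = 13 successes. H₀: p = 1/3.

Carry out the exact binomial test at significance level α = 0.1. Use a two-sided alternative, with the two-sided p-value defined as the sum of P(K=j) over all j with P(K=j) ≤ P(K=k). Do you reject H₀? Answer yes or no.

Exact binomial: n=37, k=13, p₀=1/3=0.3333
P(X=j) = C(n,j)·p₀^j·(1−p₀)^(n−j); p = Σ P(X=j) over j with P(X=j) ≤ P(X=13)
p-value (two-sided) = 0.86196
At α=0.1: p ≥ α → fail to reject H₀

reject H₀: no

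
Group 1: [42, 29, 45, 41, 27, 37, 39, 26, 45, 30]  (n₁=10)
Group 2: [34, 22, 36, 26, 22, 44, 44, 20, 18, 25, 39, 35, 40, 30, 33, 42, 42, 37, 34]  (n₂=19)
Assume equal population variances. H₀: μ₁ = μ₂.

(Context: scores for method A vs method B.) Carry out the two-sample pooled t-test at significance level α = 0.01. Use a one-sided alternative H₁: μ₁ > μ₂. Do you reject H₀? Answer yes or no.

x̄₁=36.100, s₁=7.445, n₁=10
x̄₂=32.789, s₂=8.423, n₂=19
s_p² = [9·7.445² + 18·8.423²]/27 = 65.7799
SE = √(s_p²·(1/10+1/19)) = 3.1686
t = (36.100−32.789)/3.1686 = 1.0448
df = 27
p-value (one-sided, H₁ greater) = 0.15269
At α=0.01: p ≥ α → fail to reject H₀

reject H₀: no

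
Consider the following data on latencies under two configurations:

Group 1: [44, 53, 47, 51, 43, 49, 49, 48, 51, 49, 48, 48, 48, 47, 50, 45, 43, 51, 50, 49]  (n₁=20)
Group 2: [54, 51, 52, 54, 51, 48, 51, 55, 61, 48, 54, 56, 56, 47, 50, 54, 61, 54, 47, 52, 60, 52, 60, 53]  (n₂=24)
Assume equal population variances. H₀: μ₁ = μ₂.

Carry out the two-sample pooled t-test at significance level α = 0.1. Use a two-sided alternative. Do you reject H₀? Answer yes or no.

x̄₁=48.150, s₁=2.720, n₁=20
x̄₂=53.375, s₂=4.147, n₂=24
s_p² = [19·2.720² + 23·4.147²]/42 = 12.7661
SE = √(s_p²·(1/20+1/24)) = 1.0818
t = (48.150−53.375)/1.0818 = -4.8301
df = 42
p-value (two-sided) = 0.00002
At α=0.1: p < α → reject H₀

reject H₀: yes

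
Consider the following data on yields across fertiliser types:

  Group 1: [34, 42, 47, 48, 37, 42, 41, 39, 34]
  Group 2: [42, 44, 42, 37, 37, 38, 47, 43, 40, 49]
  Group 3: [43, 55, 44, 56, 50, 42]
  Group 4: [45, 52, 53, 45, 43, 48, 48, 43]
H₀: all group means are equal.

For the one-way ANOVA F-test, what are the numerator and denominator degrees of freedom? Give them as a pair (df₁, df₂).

k = 4 groups, N = 33 total
df = (k−1, N−k) = (4−1, 33−4) = (3, 29)

degrees of freedom = [3, 29]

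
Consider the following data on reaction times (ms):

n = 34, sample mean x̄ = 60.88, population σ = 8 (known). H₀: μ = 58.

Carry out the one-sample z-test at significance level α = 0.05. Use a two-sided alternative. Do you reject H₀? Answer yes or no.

SE = σ/√n = 8/√34 = 1.3720
z = (x̄−μ₀)/SE = (60.88−58)/1.3720 = 2.0991
p-value (two-sided) = 0.03580
At α=0.05: p < α → reject H₀

reject H₀: yes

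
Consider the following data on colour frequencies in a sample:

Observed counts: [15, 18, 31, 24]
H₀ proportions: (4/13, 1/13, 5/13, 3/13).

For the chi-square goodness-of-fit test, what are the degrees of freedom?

df = k − 1 = 4 − 1 = 3

degrees of freedom = 3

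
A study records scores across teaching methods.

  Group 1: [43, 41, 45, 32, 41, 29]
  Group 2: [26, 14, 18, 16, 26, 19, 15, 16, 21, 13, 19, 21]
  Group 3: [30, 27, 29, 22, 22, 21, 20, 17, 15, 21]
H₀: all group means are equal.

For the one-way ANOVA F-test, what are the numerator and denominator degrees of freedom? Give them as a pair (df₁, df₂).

degrees of freedom = [2, 25]

k = 3 groups, N = 28 total
df = (k−1, N−k) = (3−1, 28−3) = (2, 25)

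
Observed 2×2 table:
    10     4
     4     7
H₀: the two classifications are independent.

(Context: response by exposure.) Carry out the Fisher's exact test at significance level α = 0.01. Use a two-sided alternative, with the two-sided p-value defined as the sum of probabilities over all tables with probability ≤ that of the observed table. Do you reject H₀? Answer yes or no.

reject H₀: no

Margins: r₁=14, r₂=11, c₁=14, c₂=11, n=25
p_obs = C(14,10)·C(11,4)/C(25,14); sum pmf over tables with pmf ≤ p_obs
p-value (two-sided) = 0.11599
At α=0.01: p ≥ α → fail to reject H₀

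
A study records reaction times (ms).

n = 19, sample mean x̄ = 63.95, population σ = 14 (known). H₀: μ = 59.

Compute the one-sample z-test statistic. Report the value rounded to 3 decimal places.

SE = σ/√n = 14/√19 = 3.2118
z = (x̄−μ₀)/SE = (63.95−59)/3.2118 = 1.5412

test statistic = 1.541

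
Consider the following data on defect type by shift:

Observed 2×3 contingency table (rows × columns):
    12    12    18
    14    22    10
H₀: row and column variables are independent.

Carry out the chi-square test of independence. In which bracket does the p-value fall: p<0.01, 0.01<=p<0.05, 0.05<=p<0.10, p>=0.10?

p-value bracket: 0.05<=p<0.10

Row totals [42, 46], col totals [26, 34, 28], n=88
χ² = (12−12.41)²/12.41 + (12−16.23)²/16.23 + (18−13.36)²/13.36 + (14−13.59)²/13.59 + (22−17.77)²/17.77 + (10−14.64)²/14.64 = 5.2097
df = 2
p-value (upper-tail) = 0.07391
→ bracket: 0.05<=p<0.10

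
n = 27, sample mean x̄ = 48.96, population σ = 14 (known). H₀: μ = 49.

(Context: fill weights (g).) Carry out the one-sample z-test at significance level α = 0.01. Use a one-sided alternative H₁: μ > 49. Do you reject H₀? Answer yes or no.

SE = σ/√n = 14/√27 = 2.6943
z = (x̄−μ₀)/SE = (48.96−49)/2.6943 = -0.0148
p-value (one-sided, H₁ greater) = 0.50592
At α=0.01: p ≥ α → fail to reject H₀

reject H₀: no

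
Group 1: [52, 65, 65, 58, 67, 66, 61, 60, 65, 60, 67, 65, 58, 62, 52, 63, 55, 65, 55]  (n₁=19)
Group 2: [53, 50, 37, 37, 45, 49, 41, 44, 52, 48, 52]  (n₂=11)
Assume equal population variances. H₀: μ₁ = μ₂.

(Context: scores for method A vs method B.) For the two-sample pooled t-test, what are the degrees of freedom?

degrees of freedom = 28

df = n₁ + n₂ − 2 = 19 + 11 − 2 = 28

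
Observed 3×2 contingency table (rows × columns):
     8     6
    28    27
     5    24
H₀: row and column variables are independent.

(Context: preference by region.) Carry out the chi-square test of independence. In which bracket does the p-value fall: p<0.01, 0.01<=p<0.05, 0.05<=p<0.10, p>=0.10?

Row totals [14, 55, 29], col totals [41, 57], n=98
χ² = (8−5.86)²/5.86 + (6−8.14)²/8.14 + (28−23.01)²/23.01 + (27−31.99)²/31.99 + (5−12.13)²/12.13 + (24−16.87)²/16.87 = 10.4176
df = 2
p-value (upper-tail) = 0.00547
→ bracket: p<0.01

p-value bracket: p<0.01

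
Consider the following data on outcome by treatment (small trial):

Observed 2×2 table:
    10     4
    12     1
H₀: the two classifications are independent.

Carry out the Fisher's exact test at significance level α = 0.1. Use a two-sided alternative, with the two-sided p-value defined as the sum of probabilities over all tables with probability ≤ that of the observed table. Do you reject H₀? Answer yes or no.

reject H₀: no

Margins: r₁=14, r₂=13, c₁=22, c₂=5, n=27
p_obs = C(14,10)·C(13,12)/C(27,22); sum pmf over tables with pmf ≤ p_obs
p-value (two-sided) = 0.32593
At α=0.1: p ≥ α → fail to reject H₀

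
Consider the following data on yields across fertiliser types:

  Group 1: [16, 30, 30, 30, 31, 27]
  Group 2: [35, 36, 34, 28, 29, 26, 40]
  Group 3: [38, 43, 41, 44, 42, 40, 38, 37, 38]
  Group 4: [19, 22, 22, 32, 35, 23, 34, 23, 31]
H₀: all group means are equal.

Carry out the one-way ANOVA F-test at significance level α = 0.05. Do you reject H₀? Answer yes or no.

reject H₀: yes

Group means [27.33, 32.57, 40.11, 26.78], grand mean 32.065
SSB = Σnᵢ(x̄ᵢ−x̄)² = 970.379; SSW = ΣΣ(x−x̄ᵢ)² = 665.492
MSB = 970.379/3 = 323.4596; MSW = 665.492/27 = 24.6479
F = MSB/MSW = 13.1232
df = (3, 27)
p-value (upper-tail) = 0.00002
At α=0.05: p < α → reject H₀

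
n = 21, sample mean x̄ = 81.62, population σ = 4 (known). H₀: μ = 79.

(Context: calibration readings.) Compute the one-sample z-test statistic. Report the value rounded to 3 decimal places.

SE = σ/√n = 4/√21 = 0.8729
z = (x̄−μ₀)/SE = (81.62−79)/0.8729 = 3.0016

test statistic = 3.002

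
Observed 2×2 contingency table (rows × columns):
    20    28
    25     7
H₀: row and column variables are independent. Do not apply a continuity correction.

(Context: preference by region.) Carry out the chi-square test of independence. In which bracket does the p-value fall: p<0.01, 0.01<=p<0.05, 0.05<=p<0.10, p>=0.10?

Row totals [48, 32], col totals [45, 35], n=80
χ² = (20−27.00)²/27.00 + (28−21.00)²/21.00 + (25−18.00)²/18.00 + (7−14.00)²/14.00 = 10.3704
df = 1
p-value (upper-tail) = 0.00128
→ bracket: p<0.01

p-value bracket: p<0.01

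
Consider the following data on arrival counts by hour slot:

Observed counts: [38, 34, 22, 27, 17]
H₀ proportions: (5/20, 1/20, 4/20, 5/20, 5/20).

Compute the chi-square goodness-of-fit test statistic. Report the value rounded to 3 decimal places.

test statistic = 118.435

n = 138; E_i = n·p_i = [34.50, 6.90, 27.60, 34.50, 34.50]
χ² = (38−34.50)²/34.50 + (34−6.90)²/6.90 + (22−27.60)²/27.60 + (27−34.50)²/34.50 + (17−34.50)²/34.50 = 118.4348
df = 4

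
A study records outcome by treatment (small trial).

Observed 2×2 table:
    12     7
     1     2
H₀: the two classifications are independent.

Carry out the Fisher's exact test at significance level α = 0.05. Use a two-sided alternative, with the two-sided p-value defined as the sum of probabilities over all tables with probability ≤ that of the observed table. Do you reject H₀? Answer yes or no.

Margins: r₁=19, r₂=3, c₁=13, c₂=9, n=22
p_obs = C(19,12)·C(3,1)/C(22,13); sum pmf over tables with pmf ≤ p_obs
p-value (two-sided) = 0.54416
At α=0.05: p ≥ α → fail to reject H₀

reject H₀: no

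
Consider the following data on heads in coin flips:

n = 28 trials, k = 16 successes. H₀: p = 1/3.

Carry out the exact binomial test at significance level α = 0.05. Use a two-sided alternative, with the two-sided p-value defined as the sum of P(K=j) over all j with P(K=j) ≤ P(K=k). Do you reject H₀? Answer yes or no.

reject H₀: yes

Exact binomial: n=28, k=16, p₀=1/3=0.3333
P(X=j) = C(n,j)·p₀^j·(1−p₀)^(n−j); p = Σ P(X=j) over j with P(X=j) ≤ P(X=16)
p-value (two-sided) = 0.01424
At α=0.05: p < α → reject H₀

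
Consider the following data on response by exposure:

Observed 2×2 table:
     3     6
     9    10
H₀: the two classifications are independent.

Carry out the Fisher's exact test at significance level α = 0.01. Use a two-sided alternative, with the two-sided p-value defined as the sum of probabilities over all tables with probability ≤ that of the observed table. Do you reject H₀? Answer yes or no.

Margins: r₁=9, r₂=19, c₁=12, c₂=16, n=28
p_obs = C(9,3)·C(19,9)/C(28,12); sum pmf over tables with pmf ≤ p_obs
p-value (two-sided) = 0.68696
At α=0.01: p ≥ α → fail to reject H₀

reject H₀: no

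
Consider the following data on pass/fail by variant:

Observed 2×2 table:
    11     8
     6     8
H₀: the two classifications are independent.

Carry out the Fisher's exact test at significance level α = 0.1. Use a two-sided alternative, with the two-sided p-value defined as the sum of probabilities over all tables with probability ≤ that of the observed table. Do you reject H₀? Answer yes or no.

Margins: r₁=19, r₂=14, c₁=17, c₂=16, n=33
p_obs = C(19,11)·C(14,6)/C(33,17); sum pmf over tables with pmf ≤ p_obs
p-value (two-sided) = 0.49053
At α=0.1: p ≥ α → fail to reject H₀

reject H₀: no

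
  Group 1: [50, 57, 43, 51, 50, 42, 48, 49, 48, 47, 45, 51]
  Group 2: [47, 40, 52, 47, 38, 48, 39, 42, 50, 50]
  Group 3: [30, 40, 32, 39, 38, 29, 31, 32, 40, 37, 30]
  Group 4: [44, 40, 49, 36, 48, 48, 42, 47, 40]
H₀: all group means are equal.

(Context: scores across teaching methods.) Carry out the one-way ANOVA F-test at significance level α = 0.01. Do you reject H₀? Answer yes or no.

Group means [48.42, 45.30, 34.36, 43.78], grand mean 43.000
SSB = Σnᵢ(x̄ᵢ−x̄)² = 1230.882; SSW = ΣΣ(x−x̄ᵢ)² = 771.118
MSB = 1230.882/3 = 410.2941; MSW = 771.118/38 = 20.2926
F = MSB/MSW = 20.2189
df = (3, 38)
p-value (upper-tail) = 0.00000
At α=0.01: p < α → reject H₀

reject H₀: yes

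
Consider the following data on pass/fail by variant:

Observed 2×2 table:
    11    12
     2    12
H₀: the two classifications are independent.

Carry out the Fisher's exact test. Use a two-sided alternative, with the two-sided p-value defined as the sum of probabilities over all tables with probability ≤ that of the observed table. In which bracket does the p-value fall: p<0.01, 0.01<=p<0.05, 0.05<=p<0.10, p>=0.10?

p-value bracket: 0.05<=p<0.10

Margins: r₁=23, r₂=14, c₁=13, c₂=24, n=37
p_obs = C(23,11)·C(14,2)/C(37,13); sum pmf over tables with pmf ≤ p_obs
p-value (two-sided) = 0.07404
→ bracket: 0.05<=p<0.10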